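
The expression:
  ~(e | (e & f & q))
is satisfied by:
  {e: False}


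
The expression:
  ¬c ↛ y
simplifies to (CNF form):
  y ∨ ¬c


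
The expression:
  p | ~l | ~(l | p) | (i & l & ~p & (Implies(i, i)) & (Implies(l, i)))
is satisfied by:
  {i: True, p: True, l: False}
  {i: True, l: False, p: False}
  {p: True, l: False, i: False}
  {p: False, l: False, i: False}
  {i: True, p: True, l: True}
  {i: True, l: True, p: False}
  {p: True, l: True, i: False}


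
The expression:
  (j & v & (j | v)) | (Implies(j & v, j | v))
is always true.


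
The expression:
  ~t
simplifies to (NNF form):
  ~t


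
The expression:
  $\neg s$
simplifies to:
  $\neg s$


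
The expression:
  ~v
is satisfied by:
  {v: False}


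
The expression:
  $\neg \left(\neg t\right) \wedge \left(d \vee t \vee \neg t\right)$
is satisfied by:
  {t: True}


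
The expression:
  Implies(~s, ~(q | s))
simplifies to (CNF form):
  s | ~q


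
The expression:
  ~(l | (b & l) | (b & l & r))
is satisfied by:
  {l: False}


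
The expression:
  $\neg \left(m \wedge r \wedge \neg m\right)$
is always true.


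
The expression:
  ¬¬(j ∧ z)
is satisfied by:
  {z: True, j: True}


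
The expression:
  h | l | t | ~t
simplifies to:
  True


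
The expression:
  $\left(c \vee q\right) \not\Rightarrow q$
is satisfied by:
  {c: True, q: False}


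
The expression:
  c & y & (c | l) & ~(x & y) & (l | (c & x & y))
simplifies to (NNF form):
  c & l & y & ~x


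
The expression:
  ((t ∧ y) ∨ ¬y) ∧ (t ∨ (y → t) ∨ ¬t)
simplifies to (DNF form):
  t ∨ ¬y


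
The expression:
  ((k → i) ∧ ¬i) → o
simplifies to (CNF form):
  i ∨ k ∨ o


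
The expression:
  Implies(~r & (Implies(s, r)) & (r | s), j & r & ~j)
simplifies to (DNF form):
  True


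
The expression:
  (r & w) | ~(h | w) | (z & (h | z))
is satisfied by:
  {z: True, r: True, h: False, w: False}
  {z: True, r: False, h: False, w: False}
  {z: True, w: True, r: True, h: False}
  {z: True, w: True, r: False, h: False}
  {z: True, h: True, r: True, w: False}
  {z: True, h: True, r: False, w: False}
  {z: True, h: True, w: True, r: True}
  {z: True, h: True, w: True, r: False}
  {r: True, z: False, h: False, w: False}
  {z: False, r: False, h: False, w: False}
  {w: True, r: True, z: False, h: False}
  {w: True, h: True, r: True, z: False}


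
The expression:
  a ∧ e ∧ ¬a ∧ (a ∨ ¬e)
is never true.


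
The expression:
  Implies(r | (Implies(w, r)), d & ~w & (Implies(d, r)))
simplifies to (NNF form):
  (d | w) & (r | w) & (~r | ~w)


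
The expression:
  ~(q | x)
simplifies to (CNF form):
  ~q & ~x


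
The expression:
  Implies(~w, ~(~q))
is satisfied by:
  {q: True, w: True}
  {q: True, w: False}
  {w: True, q: False}


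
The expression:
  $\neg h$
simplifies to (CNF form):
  $\neg h$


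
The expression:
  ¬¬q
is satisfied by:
  {q: True}


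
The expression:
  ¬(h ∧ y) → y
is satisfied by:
  {y: True}


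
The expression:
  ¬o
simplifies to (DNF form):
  ¬o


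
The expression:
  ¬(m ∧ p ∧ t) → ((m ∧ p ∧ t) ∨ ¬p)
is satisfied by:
  {m: True, t: True, p: False}
  {m: True, t: False, p: False}
  {t: True, m: False, p: False}
  {m: False, t: False, p: False}
  {m: True, p: True, t: True}


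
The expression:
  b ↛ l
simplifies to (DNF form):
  b ∧ ¬l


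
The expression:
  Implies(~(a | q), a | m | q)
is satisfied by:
  {a: True, q: True, m: True}
  {a: True, q: True, m: False}
  {a: True, m: True, q: False}
  {a: True, m: False, q: False}
  {q: True, m: True, a: False}
  {q: True, m: False, a: False}
  {m: True, q: False, a: False}


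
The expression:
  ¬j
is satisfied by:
  {j: False}


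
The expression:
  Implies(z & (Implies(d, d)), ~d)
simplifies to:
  ~d | ~z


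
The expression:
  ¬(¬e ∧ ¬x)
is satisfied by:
  {x: True, e: True}
  {x: True, e: False}
  {e: True, x: False}


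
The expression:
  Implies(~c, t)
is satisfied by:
  {t: True, c: True}
  {t: True, c: False}
  {c: True, t: False}


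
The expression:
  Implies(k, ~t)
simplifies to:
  ~k | ~t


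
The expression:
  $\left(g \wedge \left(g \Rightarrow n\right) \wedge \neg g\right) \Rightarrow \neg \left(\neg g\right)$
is always true.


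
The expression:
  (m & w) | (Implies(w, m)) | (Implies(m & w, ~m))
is always true.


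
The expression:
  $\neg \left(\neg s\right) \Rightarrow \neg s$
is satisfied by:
  {s: False}


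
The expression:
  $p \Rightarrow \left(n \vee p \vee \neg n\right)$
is always true.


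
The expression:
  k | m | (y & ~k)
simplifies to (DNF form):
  k | m | y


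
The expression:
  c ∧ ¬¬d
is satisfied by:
  {c: True, d: True}


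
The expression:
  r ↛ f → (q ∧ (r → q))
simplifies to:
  f ∨ q ∨ ¬r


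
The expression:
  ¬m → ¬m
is always true.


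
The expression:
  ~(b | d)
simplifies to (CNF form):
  ~b & ~d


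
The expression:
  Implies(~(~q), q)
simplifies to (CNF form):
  True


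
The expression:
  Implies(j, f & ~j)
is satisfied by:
  {j: False}


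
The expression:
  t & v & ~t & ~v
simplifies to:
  False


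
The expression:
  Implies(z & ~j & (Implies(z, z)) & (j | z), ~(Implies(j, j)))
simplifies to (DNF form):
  j | ~z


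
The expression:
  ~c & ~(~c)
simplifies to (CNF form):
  False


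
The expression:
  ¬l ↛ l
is always true.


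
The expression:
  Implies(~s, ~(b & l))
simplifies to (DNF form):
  s | ~b | ~l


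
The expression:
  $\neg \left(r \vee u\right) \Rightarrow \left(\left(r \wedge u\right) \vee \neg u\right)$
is always true.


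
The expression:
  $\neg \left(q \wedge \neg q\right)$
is always true.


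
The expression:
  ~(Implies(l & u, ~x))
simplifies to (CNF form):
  l & u & x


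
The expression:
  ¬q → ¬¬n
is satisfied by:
  {n: True, q: True}
  {n: True, q: False}
  {q: True, n: False}


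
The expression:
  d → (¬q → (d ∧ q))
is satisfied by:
  {q: True, d: False}
  {d: False, q: False}
  {d: True, q: True}


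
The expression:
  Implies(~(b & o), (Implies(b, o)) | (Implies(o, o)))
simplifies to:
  True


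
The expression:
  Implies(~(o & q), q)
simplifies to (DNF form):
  q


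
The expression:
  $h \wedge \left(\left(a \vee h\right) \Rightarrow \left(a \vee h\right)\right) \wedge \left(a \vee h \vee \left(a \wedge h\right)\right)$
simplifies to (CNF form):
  $h$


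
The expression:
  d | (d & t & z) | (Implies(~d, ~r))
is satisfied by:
  {d: True, r: False}
  {r: False, d: False}
  {r: True, d: True}


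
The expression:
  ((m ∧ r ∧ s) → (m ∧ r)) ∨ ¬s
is always true.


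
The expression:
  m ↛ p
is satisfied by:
  {m: True, p: False}


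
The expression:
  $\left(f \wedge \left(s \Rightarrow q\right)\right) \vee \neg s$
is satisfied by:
  {q: True, f: True, s: False}
  {q: True, f: False, s: False}
  {f: True, q: False, s: False}
  {q: False, f: False, s: False}
  {q: True, s: True, f: True}


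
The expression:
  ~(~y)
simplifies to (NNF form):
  y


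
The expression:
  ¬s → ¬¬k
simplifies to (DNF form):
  k ∨ s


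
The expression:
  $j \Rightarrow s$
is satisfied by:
  {s: True, j: False}
  {j: False, s: False}
  {j: True, s: True}


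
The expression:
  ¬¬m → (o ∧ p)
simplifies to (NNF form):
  (o ∧ p) ∨ ¬m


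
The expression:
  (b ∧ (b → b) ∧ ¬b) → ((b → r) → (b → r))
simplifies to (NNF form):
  True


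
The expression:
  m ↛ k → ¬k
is always true.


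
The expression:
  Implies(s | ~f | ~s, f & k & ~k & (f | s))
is never true.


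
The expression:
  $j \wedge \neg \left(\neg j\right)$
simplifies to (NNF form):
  $j$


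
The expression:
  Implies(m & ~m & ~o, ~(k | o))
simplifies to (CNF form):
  True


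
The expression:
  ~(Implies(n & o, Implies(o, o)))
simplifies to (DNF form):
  False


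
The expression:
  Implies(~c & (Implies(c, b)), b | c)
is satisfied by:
  {b: True, c: True}
  {b: True, c: False}
  {c: True, b: False}


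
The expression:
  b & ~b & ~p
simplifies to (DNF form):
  False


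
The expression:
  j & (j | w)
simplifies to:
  j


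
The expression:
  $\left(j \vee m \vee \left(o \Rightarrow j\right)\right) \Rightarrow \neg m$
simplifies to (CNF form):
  $\neg m$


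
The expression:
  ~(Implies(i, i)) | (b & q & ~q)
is never true.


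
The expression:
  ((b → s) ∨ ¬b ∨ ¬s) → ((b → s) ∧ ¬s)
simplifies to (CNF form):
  ¬b ∧ ¬s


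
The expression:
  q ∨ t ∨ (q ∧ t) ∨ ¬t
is always true.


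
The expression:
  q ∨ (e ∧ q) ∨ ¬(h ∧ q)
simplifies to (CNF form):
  True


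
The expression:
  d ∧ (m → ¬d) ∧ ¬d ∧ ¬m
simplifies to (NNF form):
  False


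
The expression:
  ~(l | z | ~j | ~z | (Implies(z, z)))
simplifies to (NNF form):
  False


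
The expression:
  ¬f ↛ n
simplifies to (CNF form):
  n ∨ ¬f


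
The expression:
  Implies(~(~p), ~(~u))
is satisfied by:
  {u: True, p: False}
  {p: False, u: False}
  {p: True, u: True}


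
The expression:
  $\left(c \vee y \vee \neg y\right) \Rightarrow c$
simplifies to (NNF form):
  $c$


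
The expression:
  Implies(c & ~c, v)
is always true.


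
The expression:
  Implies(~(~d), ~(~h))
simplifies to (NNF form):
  h | ~d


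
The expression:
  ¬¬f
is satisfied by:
  {f: True}


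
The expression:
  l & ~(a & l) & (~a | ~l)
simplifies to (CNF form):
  l & ~a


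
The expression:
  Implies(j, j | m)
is always true.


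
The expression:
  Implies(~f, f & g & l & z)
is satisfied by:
  {f: True}


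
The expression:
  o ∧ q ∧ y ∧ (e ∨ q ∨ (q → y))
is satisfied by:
  {o: True, y: True, q: True}


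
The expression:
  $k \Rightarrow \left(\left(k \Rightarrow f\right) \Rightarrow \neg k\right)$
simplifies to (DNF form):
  $\neg f \vee \neg k$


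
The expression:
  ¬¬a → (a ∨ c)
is always true.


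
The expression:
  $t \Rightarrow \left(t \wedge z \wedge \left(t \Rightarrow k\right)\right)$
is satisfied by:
  {k: True, z: True, t: False}
  {k: True, z: False, t: False}
  {z: True, k: False, t: False}
  {k: False, z: False, t: False}
  {k: True, t: True, z: True}


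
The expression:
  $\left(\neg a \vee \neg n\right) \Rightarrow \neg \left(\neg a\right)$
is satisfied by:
  {a: True}


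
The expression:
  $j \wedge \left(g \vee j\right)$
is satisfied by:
  {j: True}


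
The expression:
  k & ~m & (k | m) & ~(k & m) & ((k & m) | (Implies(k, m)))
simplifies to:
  False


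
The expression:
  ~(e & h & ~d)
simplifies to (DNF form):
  d | ~e | ~h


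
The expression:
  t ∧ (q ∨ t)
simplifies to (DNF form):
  t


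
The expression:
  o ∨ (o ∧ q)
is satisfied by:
  {o: True}


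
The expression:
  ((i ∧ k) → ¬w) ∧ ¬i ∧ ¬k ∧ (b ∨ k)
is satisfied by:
  {b: True, i: False, k: False}


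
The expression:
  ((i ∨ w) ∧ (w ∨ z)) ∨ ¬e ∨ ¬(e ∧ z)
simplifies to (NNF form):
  i ∨ w ∨ ¬e ∨ ¬z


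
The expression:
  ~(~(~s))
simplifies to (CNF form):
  ~s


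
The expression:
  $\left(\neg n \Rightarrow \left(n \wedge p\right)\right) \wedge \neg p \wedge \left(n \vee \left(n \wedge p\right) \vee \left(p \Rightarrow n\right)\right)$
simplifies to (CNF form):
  $n \wedge \neg p$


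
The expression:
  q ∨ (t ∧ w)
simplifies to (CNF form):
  (q ∨ t) ∧ (q ∨ w)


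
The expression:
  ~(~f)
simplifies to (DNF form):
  f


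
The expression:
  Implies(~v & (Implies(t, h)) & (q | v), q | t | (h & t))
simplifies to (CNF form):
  True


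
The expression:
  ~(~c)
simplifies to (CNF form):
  c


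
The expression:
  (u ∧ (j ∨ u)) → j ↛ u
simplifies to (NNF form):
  ¬u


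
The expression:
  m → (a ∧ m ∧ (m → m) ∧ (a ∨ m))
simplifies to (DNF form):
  a ∨ ¬m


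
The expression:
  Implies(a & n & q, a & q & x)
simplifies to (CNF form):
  x | ~a | ~n | ~q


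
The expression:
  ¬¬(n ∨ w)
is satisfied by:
  {n: True, w: True}
  {n: True, w: False}
  {w: True, n: False}


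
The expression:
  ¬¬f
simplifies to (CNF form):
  f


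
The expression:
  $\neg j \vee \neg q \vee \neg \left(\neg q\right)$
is always true.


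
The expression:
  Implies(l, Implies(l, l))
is always true.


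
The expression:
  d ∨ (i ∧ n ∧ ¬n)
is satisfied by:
  {d: True}


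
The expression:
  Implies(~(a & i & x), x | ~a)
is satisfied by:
  {x: True, a: False}
  {a: False, x: False}
  {a: True, x: True}


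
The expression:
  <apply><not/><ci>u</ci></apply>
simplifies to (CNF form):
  <apply><not/><ci>u</ci></apply>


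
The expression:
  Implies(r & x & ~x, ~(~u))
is always true.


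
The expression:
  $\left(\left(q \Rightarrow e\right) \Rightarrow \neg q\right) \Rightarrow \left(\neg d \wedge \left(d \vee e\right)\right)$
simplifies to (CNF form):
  $e \wedge \left(q \vee \neg d\right)$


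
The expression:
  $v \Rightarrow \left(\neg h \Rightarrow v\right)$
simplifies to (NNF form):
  $\text{True}$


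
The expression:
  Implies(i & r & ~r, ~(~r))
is always true.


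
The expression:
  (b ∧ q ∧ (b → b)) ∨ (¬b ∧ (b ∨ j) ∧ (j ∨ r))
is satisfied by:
  {q: True, j: True, b: False}
  {j: True, b: False, q: False}
  {b: True, q: True, j: True}
  {b: True, q: True, j: False}


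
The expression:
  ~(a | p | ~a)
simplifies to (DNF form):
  False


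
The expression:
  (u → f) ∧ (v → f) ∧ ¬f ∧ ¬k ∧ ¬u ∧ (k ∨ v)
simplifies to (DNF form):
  False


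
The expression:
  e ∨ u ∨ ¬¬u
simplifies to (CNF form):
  e ∨ u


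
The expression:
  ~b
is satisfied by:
  {b: False}


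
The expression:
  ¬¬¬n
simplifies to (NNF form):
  ¬n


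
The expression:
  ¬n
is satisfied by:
  {n: False}


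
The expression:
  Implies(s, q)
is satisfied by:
  {q: True, s: False}
  {s: False, q: False}
  {s: True, q: True}


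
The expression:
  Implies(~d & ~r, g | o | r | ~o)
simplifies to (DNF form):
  True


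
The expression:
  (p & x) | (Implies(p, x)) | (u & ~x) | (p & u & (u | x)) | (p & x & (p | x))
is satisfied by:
  {x: True, u: True, p: False}
  {x: True, p: False, u: False}
  {u: True, p: False, x: False}
  {u: False, p: False, x: False}
  {x: True, u: True, p: True}
  {x: True, p: True, u: False}
  {u: True, p: True, x: False}


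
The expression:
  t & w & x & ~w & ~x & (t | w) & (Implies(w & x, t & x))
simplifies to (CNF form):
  False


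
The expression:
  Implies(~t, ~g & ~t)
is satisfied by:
  {t: True, g: False}
  {g: False, t: False}
  {g: True, t: True}


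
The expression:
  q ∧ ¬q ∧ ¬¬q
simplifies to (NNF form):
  False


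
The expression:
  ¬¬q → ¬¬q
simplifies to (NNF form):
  True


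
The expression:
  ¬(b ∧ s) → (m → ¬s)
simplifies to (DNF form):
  b ∨ ¬m ∨ ¬s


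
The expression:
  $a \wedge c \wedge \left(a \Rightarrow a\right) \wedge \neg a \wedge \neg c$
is never true.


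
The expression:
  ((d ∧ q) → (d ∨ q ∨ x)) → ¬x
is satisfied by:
  {x: False}


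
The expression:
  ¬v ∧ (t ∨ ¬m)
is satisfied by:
  {t: True, m: False, v: False}
  {m: False, v: False, t: False}
  {t: True, m: True, v: False}


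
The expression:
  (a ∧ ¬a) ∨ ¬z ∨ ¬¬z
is always true.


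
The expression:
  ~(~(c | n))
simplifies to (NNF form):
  c | n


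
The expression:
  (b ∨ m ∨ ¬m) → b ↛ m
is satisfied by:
  {b: True, m: False}


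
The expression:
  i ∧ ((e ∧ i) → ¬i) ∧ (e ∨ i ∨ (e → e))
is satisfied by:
  {i: True, e: False}


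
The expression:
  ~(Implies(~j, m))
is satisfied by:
  {j: False, m: False}


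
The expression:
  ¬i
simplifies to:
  ¬i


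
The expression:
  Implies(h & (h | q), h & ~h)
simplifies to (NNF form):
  ~h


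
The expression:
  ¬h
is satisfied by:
  {h: False}


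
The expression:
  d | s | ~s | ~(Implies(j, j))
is always true.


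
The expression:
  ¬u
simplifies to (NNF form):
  ¬u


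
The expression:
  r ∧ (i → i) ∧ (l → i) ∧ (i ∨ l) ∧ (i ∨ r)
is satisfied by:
  {r: True, i: True}


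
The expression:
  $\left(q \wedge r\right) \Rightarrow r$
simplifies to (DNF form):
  $\text{True}$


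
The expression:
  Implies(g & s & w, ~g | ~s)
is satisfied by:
  {s: False, g: False, w: False}
  {w: True, s: False, g: False}
  {g: True, s: False, w: False}
  {w: True, g: True, s: False}
  {s: True, w: False, g: False}
  {w: True, s: True, g: False}
  {g: True, s: True, w: False}


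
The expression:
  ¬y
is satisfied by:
  {y: False}


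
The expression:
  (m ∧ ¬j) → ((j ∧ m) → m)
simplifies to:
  True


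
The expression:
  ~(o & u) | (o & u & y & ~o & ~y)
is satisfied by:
  {u: False, o: False}
  {o: True, u: False}
  {u: True, o: False}


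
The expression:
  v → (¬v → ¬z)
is always true.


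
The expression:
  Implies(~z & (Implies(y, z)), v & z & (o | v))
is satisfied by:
  {y: True, z: True}
  {y: True, z: False}
  {z: True, y: False}


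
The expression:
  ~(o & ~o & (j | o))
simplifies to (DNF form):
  True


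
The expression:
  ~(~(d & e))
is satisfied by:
  {e: True, d: True}


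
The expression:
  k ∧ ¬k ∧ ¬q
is never true.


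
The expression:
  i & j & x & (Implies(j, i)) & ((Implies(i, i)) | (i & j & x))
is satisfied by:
  {i: True, j: True, x: True}


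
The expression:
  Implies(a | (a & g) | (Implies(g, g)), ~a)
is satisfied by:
  {a: False}


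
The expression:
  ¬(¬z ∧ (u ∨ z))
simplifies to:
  z ∨ ¬u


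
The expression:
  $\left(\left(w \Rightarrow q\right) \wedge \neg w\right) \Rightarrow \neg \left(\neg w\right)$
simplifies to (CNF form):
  $w$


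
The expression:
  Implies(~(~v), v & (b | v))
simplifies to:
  True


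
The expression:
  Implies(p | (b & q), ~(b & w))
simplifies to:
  ~b | ~w | (~p & ~q)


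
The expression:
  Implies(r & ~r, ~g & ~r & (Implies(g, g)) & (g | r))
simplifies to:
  True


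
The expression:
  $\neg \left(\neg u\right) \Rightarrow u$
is always true.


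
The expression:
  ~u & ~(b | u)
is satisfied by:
  {u: False, b: False}


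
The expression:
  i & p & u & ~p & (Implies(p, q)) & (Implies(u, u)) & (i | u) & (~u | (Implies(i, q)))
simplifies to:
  False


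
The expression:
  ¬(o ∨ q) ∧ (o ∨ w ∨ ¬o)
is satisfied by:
  {q: False, o: False}


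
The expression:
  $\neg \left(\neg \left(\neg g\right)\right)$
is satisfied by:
  {g: False}


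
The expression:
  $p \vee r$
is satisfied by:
  {r: True, p: True}
  {r: True, p: False}
  {p: True, r: False}


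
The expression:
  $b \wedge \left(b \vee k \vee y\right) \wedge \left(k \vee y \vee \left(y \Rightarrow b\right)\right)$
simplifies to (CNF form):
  $b$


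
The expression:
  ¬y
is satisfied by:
  {y: False}


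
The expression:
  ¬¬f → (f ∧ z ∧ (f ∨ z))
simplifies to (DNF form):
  z ∨ ¬f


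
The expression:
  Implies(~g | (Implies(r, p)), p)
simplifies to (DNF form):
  p | (g & r)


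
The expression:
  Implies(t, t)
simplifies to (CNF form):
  True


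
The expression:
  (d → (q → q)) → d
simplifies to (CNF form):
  d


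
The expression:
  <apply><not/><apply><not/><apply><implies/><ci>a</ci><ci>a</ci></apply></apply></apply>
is always true.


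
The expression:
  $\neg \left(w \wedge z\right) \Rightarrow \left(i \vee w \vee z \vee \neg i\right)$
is always true.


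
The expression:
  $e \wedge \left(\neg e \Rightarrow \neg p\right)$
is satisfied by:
  {e: True}


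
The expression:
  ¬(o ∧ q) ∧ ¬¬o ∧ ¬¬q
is never true.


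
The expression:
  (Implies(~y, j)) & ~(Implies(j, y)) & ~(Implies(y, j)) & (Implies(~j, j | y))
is never true.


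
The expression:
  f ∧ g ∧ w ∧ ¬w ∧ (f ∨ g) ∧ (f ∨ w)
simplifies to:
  False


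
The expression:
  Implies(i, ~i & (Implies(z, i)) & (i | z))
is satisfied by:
  {i: False}


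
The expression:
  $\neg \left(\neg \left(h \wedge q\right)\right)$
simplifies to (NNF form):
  $h \wedge q$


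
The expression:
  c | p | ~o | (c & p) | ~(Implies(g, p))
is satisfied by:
  {c: True, p: True, g: True, o: False}
  {c: True, p: True, g: False, o: False}
  {c: True, g: True, p: False, o: False}
  {c: True, g: False, p: False, o: False}
  {p: True, g: True, c: False, o: False}
  {p: True, g: False, c: False, o: False}
  {g: True, c: False, p: False, o: False}
  {g: False, c: False, p: False, o: False}
  {o: True, c: True, p: True, g: True}
  {o: True, c: True, p: True, g: False}
  {o: True, c: True, g: True, p: False}
  {o: True, c: True, g: False, p: False}
  {o: True, p: True, g: True, c: False}
  {o: True, p: True, g: False, c: False}
  {o: True, g: True, p: False, c: False}


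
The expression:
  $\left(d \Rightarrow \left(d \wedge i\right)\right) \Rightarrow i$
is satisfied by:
  {i: True, d: True}
  {i: True, d: False}
  {d: True, i: False}


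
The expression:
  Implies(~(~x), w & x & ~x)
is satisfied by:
  {x: False}


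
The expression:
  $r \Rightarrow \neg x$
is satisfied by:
  {x: False, r: False}
  {r: True, x: False}
  {x: True, r: False}


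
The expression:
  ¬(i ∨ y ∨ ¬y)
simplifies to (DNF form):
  False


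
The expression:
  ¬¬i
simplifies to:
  i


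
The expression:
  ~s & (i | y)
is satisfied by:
  {i: True, y: True, s: False}
  {i: True, y: False, s: False}
  {y: True, i: False, s: False}


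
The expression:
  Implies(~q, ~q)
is always true.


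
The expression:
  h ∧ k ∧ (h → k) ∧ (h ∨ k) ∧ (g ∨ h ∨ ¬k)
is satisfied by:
  {h: True, k: True}


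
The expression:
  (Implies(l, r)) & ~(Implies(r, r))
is never true.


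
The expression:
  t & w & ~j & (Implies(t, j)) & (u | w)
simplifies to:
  False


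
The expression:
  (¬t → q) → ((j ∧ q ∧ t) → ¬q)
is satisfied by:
  {t: False, j: False, q: False}
  {q: True, t: False, j: False}
  {j: True, t: False, q: False}
  {q: True, j: True, t: False}
  {t: True, q: False, j: False}
  {q: True, t: True, j: False}
  {j: True, t: True, q: False}


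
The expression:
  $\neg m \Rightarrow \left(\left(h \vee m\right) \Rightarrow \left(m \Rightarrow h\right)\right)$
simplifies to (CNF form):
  $\text{True}$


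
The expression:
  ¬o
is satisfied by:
  {o: False}


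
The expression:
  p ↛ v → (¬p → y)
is always true.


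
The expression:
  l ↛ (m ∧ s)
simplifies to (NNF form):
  l ∧ (¬m ∨ ¬s)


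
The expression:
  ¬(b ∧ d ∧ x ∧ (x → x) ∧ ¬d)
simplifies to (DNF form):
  True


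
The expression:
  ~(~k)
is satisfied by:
  {k: True}


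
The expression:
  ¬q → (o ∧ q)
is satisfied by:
  {q: True}


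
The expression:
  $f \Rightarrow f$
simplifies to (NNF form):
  $\text{True}$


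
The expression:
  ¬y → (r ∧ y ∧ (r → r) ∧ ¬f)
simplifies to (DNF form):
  y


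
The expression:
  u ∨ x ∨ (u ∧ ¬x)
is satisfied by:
  {x: True, u: True}
  {x: True, u: False}
  {u: True, x: False}


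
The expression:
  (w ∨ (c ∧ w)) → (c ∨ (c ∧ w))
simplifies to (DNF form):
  c ∨ ¬w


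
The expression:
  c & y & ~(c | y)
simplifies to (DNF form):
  False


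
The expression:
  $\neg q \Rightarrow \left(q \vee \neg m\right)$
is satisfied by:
  {q: True, m: False}
  {m: False, q: False}
  {m: True, q: True}


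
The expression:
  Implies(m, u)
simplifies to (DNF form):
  u | ~m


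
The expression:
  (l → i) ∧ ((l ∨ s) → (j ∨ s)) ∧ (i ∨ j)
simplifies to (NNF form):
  (i ∧ j) ∨ (i ∧ s) ∨ (i ∧ ¬l) ∨ (j ∧ ¬l)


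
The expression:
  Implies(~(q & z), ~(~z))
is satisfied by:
  {z: True}


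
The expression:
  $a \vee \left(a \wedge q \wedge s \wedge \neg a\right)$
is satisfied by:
  {a: True}


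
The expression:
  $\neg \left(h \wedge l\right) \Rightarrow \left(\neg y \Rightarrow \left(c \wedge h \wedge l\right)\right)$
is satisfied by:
  {y: True, l: True, h: True}
  {y: True, l: True, h: False}
  {y: True, h: True, l: False}
  {y: True, h: False, l: False}
  {l: True, h: True, y: False}


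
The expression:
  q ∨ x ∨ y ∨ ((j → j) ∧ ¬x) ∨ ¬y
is always true.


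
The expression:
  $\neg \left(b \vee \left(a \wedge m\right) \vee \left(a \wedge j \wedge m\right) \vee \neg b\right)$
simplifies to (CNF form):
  $\text{False}$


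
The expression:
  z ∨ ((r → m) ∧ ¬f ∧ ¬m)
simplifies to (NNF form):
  z ∨ (¬f ∧ ¬m ∧ ¬r)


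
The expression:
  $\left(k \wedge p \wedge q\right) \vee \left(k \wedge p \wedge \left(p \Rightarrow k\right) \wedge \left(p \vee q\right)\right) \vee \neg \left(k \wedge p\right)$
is always true.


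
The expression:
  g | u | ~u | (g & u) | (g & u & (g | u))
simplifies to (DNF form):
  True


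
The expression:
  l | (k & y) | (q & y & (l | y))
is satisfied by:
  {y: True, l: True, k: True, q: True}
  {y: True, l: True, k: True, q: False}
  {y: True, l: True, q: True, k: False}
  {y: True, l: True, q: False, k: False}
  {l: True, k: True, q: True, y: False}
  {l: True, k: True, q: False, y: False}
  {l: True, k: False, q: True, y: False}
  {l: True, k: False, q: False, y: False}
  {y: True, k: True, q: True, l: False}
  {y: True, k: True, q: False, l: False}
  {y: True, q: True, k: False, l: False}


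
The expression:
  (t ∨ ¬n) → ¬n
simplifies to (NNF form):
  ¬n ∨ ¬t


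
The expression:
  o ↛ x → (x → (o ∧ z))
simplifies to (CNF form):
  True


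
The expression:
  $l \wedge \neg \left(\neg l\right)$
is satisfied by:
  {l: True}


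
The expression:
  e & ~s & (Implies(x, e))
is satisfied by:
  {e: True, s: False}


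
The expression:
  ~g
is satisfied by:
  {g: False}


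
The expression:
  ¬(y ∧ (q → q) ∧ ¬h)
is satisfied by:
  {h: True, y: False}
  {y: False, h: False}
  {y: True, h: True}


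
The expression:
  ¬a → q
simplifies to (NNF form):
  a ∨ q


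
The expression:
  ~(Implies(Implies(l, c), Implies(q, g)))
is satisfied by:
  {c: True, q: True, g: False, l: False}
  {q: True, c: False, g: False, l: False}
  {c: True, l: True, q: True, g: False}


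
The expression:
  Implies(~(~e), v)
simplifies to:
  v | ~e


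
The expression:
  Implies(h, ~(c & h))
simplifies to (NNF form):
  ~c | ~h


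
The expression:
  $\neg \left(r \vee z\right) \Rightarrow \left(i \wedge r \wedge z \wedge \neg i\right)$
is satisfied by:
  {r: True, z: True}
  {r: True, z: False}
  {z: True, r: False}


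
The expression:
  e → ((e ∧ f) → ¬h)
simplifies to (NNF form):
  ¬e ∨ ¬f ∨ ¬h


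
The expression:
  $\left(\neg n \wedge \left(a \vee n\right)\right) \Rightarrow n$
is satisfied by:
  {n: True, a: False}
  {a: False, n: False}
  {a: True, n: True}


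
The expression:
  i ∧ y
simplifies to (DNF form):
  i ∧ y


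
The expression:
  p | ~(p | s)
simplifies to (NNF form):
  p | ~s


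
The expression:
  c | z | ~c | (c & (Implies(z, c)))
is always true.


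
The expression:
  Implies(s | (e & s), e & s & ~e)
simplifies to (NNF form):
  ~s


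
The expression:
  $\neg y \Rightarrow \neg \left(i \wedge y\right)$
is always true.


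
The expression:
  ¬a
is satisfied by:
  {a: False}


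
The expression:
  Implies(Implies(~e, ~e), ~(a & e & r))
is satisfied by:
  {e: False, a: False, r: False}
  {r: True, e: False, a: False}
  {a: True, e: False, r: False}
  {r: True, a: True, e: False}
  {e: True, r: False, a: False}
  {r: True, e: True, a: False}
  {a: True, e: True, r: False}


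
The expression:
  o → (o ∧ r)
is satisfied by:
  {r: True, o: False}
  {o: False, r: False}
  {o: True, r: True}


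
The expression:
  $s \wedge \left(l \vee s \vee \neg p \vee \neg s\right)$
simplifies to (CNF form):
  $s$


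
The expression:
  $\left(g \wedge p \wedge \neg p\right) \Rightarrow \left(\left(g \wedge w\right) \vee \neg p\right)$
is always true.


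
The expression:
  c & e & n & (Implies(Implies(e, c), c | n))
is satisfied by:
  {c: True, e: True, n: True}


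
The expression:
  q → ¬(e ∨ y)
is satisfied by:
  {y: False, q: False, e: False}
  {e: True, y: False, q: False}
  {y: True, e: False, q: False}
  {e: True, y: True, q: False}
  {q: True, e: False, y: False}


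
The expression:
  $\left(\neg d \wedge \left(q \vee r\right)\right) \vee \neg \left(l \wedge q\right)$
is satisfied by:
  {l: False, q: False, d: False}
  {d: True, l: False, q: False}
  {q: True, l: False, d: False}
  {d: True, q: True, l: False}
  {l: True, d: False, q: False}
  {d: True, l: True, q: False}
  {q: True, l: True, d: False}


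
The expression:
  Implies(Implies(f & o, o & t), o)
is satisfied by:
  {o: True}


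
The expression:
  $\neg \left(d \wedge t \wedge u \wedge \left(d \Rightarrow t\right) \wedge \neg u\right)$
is always true.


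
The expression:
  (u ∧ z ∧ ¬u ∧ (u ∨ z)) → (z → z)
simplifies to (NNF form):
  True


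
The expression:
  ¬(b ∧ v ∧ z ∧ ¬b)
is always true.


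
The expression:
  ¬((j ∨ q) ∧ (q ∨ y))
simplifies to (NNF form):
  ¬q ∧ (¬j ∨ ¬y)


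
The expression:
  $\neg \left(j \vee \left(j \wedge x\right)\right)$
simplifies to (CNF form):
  $\neg j$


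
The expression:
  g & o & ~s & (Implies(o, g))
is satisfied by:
  {g: True, o: True, s: False}


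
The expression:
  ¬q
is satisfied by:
  {q: False}


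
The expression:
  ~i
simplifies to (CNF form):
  ~i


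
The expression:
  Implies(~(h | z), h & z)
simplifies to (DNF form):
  h | z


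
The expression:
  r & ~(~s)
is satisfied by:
  {r: True, s: True}


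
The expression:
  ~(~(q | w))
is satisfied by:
  {q: True, w: True}
  {q: True, w: False}
  {w: True, q: False}


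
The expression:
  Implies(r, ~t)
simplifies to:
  ~r | ~t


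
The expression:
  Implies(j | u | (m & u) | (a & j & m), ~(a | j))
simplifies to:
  ~j & (~a | ~u)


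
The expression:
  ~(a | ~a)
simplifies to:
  False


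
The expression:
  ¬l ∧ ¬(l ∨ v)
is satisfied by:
  {v: False, l: False}


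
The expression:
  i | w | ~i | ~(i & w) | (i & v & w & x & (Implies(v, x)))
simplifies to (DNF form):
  True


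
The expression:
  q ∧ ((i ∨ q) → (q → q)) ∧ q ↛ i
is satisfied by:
  {q: True, i: False}


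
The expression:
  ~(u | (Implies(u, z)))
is never true.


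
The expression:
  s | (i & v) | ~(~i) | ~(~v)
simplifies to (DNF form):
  i | s | v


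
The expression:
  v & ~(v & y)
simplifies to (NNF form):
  v & ~y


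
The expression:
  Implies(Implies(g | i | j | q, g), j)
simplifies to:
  j | (i & ~g) | (q & ~g)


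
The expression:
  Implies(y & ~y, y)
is always true.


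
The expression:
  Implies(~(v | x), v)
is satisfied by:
  {x: True, v: True}
  {x: True, v: False}
  {v: True, x: False}


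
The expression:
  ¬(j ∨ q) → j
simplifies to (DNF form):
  j ∨ q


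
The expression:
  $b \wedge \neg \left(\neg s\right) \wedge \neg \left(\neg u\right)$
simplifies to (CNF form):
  $b \wedge s \wedge u$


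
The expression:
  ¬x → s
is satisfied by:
  {x: True, s: True}
  {x: True, s: False}
  {s: True, x: False}


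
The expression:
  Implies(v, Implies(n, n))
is always true.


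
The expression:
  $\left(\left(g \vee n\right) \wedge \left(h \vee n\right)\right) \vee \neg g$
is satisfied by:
  {n: True, h: True, g: False}
  {n: True, g: False, h: False}
  {h: True, g: False, n: False}
  {h: False, g: False, n: False}
  {n: True, h: True, g: True}
  {n: True, g: True, h: False}
  {h: True, g: True, n: False}


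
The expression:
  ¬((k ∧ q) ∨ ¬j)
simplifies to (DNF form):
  (j ∧ ¬k) ∨ (j ∧ ¬q)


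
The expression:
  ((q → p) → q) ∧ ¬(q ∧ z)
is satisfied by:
  {q: True, z: False}


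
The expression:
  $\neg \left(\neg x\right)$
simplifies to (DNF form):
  $x$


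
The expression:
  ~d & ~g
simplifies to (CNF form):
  ~d & ~g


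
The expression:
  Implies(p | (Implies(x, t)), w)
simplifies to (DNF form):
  w | (x & ~p & ~t)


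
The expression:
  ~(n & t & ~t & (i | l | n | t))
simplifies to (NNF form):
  True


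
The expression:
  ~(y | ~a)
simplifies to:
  a & ~y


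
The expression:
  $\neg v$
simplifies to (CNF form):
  $\neg v$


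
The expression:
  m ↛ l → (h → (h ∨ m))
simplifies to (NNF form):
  True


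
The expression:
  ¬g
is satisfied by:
  {g: False}


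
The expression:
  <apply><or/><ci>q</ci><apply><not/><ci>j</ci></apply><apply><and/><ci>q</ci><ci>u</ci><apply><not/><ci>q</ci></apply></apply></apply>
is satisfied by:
  {q: True, j: False}
  {j: False, q: False}
  {j: True, q: True}


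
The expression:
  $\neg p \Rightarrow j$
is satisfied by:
  {p: True, j: True}
  {p: True, j: False}
  {j: True, p: False}


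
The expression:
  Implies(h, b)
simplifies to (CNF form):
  b | ~h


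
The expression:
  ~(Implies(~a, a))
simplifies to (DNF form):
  ~a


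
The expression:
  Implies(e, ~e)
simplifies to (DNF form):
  ~e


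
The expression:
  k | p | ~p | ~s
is always true.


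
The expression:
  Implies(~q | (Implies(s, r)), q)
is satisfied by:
  {q: True}


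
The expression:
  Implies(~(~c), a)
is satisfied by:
  {a: True, c: False}
  {c: False, a: False}
  {c: True, a: True}


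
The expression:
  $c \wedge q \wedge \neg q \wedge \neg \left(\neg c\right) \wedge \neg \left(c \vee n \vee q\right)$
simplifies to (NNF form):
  $\text{False}$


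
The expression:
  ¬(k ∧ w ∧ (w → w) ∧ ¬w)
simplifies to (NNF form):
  True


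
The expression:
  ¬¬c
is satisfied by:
  {c: True}


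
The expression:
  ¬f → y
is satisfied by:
  {y: True, f: True}
  {y: True, f: False}
  {f: True, y: False}


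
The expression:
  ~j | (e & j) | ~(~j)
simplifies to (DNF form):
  True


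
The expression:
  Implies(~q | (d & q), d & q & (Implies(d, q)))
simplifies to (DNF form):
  q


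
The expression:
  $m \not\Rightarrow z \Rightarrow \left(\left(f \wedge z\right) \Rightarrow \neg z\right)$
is always true.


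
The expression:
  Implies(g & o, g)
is always true.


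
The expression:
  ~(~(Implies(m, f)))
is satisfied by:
  {f: True, m: False}
  {m: False, f: False}
  {m: True, f: True}


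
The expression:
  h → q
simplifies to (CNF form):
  q ∨ ¬h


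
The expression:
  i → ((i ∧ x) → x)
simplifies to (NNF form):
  True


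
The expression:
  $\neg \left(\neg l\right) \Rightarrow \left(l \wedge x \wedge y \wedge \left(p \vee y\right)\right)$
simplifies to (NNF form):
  $\left(x \wedge y\right) \vee \neg l$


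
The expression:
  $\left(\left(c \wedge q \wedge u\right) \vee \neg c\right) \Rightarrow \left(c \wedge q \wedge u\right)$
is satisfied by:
  {c: True}


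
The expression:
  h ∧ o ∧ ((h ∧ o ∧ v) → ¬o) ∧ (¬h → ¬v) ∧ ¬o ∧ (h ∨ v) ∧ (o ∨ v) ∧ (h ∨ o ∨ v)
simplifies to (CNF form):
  False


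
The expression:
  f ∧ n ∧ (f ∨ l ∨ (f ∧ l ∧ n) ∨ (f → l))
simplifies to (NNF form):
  f ∧ n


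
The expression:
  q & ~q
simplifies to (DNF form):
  False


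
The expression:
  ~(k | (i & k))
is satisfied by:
  {k: False}


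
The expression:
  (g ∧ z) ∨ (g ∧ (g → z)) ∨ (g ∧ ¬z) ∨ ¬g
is always true.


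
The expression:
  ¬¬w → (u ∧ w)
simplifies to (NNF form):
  u ∨ ¬w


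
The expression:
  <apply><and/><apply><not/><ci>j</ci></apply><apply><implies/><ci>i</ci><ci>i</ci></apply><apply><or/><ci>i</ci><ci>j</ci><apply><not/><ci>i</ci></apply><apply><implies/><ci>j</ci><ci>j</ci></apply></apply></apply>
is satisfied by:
  {j: False}


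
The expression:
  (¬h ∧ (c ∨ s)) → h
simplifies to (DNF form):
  h ∨ (¬c ∧ ¬s)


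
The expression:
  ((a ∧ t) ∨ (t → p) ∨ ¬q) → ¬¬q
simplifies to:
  q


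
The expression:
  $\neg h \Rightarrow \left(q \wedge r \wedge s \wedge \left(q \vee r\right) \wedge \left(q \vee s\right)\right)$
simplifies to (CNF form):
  $\left(h \vee q\right) \wedge \left(h \vee r\right) \wedge \left(h \vee s\right)$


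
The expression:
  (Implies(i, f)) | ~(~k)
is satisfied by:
  {k: True, f: True, i: False}
  {k: True, f: False, i: False}
  {f: True, k: False, i: False}
  {k: False, f: False, i: False}
  {i: True, k: True, f: True}
  {i: True, k: True, f: False}
  {i: True, f: True, k: False}


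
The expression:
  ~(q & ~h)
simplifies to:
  h | ~q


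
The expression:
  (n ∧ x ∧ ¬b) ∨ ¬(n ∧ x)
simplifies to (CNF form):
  ¬b ∨ ¬n ∨ ¬x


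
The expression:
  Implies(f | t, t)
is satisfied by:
  {t: True, f: False}
  {f: False, t: False}
  {f: True, t: True}


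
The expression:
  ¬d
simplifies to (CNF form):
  ¬d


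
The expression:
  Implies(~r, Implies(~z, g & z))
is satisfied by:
  {r: True, z: True}
  {r: True, z: False}
  {z: True, r: False}


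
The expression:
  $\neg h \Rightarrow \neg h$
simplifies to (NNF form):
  $\text{True}$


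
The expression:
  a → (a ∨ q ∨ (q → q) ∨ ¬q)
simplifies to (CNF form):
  True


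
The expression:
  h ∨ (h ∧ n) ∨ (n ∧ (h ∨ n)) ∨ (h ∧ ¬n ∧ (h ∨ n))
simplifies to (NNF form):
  h ∨ n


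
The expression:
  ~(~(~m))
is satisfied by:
  {m: False}


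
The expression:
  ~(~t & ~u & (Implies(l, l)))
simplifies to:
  t | u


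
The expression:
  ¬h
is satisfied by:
  {h: False}


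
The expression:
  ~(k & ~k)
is always true.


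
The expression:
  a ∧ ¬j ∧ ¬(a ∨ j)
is never true.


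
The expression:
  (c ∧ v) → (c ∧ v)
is always true.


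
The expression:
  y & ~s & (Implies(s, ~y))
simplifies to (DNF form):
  y & ~s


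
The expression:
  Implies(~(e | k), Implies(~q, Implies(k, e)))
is always true.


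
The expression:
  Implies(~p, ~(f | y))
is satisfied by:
  {p: True, y: False, f: False}
  {f: True, p: True, y: False}
  {p: True, y: True, f: False}
  {f: True, p: True, y: True}
  {f: False, y: False, p: False}
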